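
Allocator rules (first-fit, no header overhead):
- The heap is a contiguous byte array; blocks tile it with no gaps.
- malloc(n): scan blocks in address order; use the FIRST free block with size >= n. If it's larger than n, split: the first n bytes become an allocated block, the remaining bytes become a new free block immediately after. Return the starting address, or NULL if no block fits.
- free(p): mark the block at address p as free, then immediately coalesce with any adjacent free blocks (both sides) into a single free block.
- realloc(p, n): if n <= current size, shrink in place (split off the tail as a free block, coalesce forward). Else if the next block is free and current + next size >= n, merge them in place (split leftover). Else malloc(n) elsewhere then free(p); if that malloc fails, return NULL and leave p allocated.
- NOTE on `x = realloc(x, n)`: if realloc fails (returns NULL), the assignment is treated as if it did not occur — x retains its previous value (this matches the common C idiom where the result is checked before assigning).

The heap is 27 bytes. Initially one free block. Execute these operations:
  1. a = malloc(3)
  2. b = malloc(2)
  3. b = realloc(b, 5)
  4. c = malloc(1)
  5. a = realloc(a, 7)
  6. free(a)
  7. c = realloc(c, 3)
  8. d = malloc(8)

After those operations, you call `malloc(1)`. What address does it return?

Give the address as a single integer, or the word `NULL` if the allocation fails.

Op 1: a = malloc(3) -> a = 0; heap: [0-2 ALLOC][3-26 FREE]
Op 2: b = malloc(2) -> b = 3; heap: [0-2 ALLOC][3-4 ALLOC][5-26 FREE]
Op 3: b = realloc(b, 5) -> b = 3; heap: [0-2 ALLOC][3-7 ALLOC][8-26 FREE]
Op 4: c = malloc(1) -> c = 8; heap: [0-2 ALLOC][3-7 ALLOC][8-8 ALLOC][9-26 FREE]
Op 5: a = realloc(a, 7) -> a = 9; heap: [0-2 FREE][3-7 ALLOC][8-8 ALLOC][9-15 ALLOC][16-26 FREE]
Op 6: free(a) -> (freed a); heap: [0-2 FREE][3-7 ALLOC][8-8 ALLOC][9-26 FREE]
Op 7: c = realloc(c, 3) -> c = 8; heap: [0-2 FREE][3-7 ALLOC][8-10 ALLOC][11-26 FREE]
Op 8: d = malloc(8) -> d = 11; heap: [0-2 FREE][3-7 ALLOC][8-10 ALLOC][11-18 ALLOC][19-26 FREE]
malloc(1): first-fit scan over [0-2 FREE][3-7 ALLOC][8-10 ALLOC][11-18 ALLOC][19-26 FREE] -> 0

Answer: 0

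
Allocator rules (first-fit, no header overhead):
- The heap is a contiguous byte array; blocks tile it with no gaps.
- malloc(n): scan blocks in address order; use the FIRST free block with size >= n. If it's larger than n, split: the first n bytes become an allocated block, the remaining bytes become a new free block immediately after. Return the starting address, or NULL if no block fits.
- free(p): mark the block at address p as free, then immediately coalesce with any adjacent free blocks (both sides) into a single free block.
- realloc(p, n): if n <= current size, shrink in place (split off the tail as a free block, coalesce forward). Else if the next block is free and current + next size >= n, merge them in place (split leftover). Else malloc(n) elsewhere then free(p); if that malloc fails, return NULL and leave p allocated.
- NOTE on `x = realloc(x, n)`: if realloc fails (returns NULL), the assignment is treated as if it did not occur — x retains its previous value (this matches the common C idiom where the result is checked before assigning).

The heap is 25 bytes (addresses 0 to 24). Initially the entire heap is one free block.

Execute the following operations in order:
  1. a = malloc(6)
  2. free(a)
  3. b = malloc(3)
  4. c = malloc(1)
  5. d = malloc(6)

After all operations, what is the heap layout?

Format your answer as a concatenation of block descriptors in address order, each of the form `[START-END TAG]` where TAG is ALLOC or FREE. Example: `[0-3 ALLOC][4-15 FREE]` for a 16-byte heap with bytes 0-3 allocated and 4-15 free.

Op 1: a = malloc(6) -> a = 0; heap: [0-5 ALLOC][6-24 FREE]
Op 2: free(a) -> (freed a); heap: [0-24 FREE]
Op 3: b = malloc(3) -> b = 0; heap: [0-2 ALLOC][3-24 FREE]
Op 4: c = malloc(1) -> c = 3; heap: [0-2 ALLOC][3-3 ALLOC][4-24 FREE]
Op 5: d = malloc(6) -> d = 4; heap: [0-2 ALLOC][3-3 ALLOC][4-9 ALLOC][10-24 FREE]

Answer: [0-2 ALLOC][3-3 ALLOC][4-9 ALLOC][10-24 FREE]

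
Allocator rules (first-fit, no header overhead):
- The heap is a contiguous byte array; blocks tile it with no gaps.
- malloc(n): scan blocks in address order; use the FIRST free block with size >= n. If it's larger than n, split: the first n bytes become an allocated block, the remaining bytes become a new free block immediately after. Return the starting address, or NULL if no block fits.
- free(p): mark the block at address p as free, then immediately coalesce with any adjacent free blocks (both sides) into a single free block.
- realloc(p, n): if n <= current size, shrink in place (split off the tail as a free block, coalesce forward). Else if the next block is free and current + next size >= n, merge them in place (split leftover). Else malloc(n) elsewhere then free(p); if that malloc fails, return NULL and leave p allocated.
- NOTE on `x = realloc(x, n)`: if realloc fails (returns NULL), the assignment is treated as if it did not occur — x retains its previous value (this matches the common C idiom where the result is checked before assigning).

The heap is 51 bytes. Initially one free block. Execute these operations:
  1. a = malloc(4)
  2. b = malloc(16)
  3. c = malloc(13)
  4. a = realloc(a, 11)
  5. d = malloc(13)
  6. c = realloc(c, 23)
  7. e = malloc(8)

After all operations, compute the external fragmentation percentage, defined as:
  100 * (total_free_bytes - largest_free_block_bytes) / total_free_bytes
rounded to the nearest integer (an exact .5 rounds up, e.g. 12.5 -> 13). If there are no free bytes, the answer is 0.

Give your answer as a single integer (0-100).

Answer: 36

Derivation:
Op 1: a = malloc(4) -> a = 0; heap: [0-3 ALLOC][4-50 FREE]
Op 2: b = malloc(16) -> b = 4; heap: [0-3 ALLOC][4-19 ALLOC][20-50 FREE]
Op 3: c = malloc(13) -> c = 20; heap: [0-3 ALLOC][4-19 ALLOC][20-32 ALLOC][33-50 FREE]
Op 4: a = realloc(a, 11) -> a = 33; heap: [0-3 FREE][4-19 ALLOC][20-32 ALLOC][33-43 ALLOC][44-50 FREE]
Op 5: d = malloc(13) -> d = NULL; heap: [0-3 FREE][4-19 ALLOC][20-32 ALLOC][33-43 ALLOC][44-50 FREE]
Op 6: c = realloc(c, 23) -> NULL (c unchanged); heap: [0-3 FREE][4-19 ALLOC][20-32 ALLOC][33-43 ALLOC][44-50 FREE]
Op 7: e = malloc(8) -> e = NULL; heap: [0-3 FREE][4-19 ALLOC][20-32 ALLOC][33-43 ALLOC][44-50 FREE]
Free blocks: [4 7] total_free=11 largest=7 -> 100*(11-7)/11 = 400/11 ≈ 36.364 -> rounds to 36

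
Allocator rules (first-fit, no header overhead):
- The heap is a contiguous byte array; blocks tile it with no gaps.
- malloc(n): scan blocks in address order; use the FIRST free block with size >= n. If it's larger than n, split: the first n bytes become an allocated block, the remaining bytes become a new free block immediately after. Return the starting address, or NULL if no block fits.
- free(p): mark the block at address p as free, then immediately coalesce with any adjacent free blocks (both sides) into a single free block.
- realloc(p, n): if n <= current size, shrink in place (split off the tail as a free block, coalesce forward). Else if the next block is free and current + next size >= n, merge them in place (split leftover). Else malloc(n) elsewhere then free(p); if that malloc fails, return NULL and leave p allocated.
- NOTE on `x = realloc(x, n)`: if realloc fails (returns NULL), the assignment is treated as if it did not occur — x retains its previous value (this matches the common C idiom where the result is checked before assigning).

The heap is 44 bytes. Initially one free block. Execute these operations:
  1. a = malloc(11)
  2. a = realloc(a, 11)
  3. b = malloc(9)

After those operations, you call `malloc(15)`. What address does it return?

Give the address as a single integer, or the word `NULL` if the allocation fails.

Answer: 20

Derivation:
Op 1: a = malloc(11) -> a = 0; heap: [0-10 ALLOC][11-43 FREE]
Op 2: a = realloc(a, 11) -> a = 0; heap: [0-10 ALLOC][11-43 FREE]
Op 3: b = malloc(9) -> b = 11; heap: [0-10 ALLOC][11-19 ALLOC][20-43 FREE]
malloc(15): first-fit scan over [0-10 ALLOC][11-19 ALLOC][20-43 FREE] -> 20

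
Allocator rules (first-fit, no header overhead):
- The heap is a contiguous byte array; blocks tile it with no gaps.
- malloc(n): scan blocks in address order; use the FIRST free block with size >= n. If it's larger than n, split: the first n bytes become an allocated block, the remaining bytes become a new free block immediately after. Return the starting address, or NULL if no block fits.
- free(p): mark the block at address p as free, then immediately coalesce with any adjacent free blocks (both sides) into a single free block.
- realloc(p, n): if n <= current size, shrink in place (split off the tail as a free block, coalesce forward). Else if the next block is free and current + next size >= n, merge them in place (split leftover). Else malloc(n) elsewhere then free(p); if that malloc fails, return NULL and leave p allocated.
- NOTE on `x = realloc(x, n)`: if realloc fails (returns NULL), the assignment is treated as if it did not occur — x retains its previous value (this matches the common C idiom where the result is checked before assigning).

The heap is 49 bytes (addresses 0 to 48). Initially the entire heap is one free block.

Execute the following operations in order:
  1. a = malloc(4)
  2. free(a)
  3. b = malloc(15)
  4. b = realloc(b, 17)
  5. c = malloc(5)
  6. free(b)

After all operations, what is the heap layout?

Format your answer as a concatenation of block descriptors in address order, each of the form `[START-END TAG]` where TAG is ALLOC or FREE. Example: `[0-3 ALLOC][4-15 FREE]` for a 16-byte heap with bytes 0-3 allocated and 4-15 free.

Op 1: a = malloc(4) -> a = 0; heap: [0-3 ALLOC][4-48 FREE]
Op 2: free(a) -> (freed a); heap: [0-48 FREE]
Op 3: b = malloc(15) -> b = 0; heap: [0-14 ALLOC][15-48 FREE]
Op 4: b = realloc(b, 17) -> b = 0; heap: [0-16 ALLOC][17-48 FREE]
Op 5: c = malloc(5) -> c = 17; heap: [0-16 ALLOC][17-21 ALLOC][22-48 FREE]
Op 6: free(b) -> (freed b); heap: [0-16 FREE][17-21 ALLOC][22-48 FREE]

Answer: [0-16 FREE][17-21 ALLOC][22-48 FREE]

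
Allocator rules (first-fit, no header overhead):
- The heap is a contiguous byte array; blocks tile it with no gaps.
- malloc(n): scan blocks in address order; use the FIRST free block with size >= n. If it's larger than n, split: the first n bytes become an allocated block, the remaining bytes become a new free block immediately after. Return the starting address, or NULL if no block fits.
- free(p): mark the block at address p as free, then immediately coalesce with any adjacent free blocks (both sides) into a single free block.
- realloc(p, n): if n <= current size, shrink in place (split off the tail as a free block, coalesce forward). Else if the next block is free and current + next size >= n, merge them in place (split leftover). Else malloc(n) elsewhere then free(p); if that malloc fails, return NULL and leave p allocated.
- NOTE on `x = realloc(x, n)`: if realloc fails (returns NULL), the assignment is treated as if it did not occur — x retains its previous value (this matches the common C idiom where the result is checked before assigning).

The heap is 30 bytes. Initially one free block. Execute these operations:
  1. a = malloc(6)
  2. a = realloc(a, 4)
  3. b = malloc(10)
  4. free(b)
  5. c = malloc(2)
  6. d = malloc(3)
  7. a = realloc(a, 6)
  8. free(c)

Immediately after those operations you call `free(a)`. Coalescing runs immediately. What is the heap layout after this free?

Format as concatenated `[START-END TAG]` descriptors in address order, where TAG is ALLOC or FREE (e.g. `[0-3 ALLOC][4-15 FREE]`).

Answer: [0-5 FREE][6-8 ALLOC][9-29 FREE]

Derivation:
Op 1: a = malloc(6) -> a = 0; heap: [0-5 ALLOC][6-29 FREE]
Op 2: a = realloc(a, 4) -> a = 0; heap: [0-3 ALLOC][4-29 FREE]
Op 3: b = malloc(10) -> b = 4; heap: [0-3 ALLOC][4-13 ALLOC][14-29 FREE]
Op 4: free(b) -> (freed b); heap: [0-3 ALLOC][4-29 FREE]
Op 5: c = malloc(2) -> c = 4; heap: [0-3 ALLOC][4-5 ALLOC][6-29 FREE]
Op 6: d = malloc(3) -> d = 6; heap: [0-3 ALLOC][4-5 ALLOC][6-8 ALLOC][9-29 FREE]
Op 7: a = realloc(a, 6) -> a = 9; heap: [0-3 FREE][4-5 ALLOC][6-8 ALLOC][9-14 ALLOC][15-29 FREE]
Op 8: free(c) -> (freed c); heap: [0-5 FREE][6-8 ALLOC][9-14 ALLOC][15-29 FREE]
free(a): a = 9 -> block [9-14 ALLOC]; mark free, coalesce with adjacent free neighbors -> [0-5 FREE][6-8 ALLOC][9-29 FREE]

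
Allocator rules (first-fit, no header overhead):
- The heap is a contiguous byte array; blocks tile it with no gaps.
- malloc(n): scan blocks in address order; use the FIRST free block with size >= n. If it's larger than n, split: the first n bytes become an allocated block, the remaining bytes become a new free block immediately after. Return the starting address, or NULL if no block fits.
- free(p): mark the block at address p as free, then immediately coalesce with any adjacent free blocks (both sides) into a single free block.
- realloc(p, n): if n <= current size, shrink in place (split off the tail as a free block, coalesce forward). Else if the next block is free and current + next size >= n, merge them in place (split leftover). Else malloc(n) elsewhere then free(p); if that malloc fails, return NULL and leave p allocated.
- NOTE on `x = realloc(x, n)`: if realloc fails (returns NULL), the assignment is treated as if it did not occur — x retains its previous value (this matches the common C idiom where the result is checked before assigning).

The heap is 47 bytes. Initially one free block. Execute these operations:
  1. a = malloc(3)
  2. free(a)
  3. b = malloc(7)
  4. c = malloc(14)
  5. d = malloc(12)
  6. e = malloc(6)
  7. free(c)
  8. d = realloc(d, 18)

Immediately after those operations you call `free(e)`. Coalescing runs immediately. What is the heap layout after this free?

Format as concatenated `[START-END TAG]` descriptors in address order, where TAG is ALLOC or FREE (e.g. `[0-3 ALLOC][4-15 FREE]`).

Op 1: a = malloc(3) -> a = 0; heap: [0-2 ALLOC][3-46 FREE]
Op 2: free(a) -> (freed a); heap: [0-46 FREE]
Op 3: b = malloc(7) -> b = 0; heap: [0-6 ALLOC][7-46 FREE]
Op 4: c = malloc(14) -> c = 7; heap: [0-6 ALLOC][7-20 ALLOC][21-46 FREE]
Op 5: d = malloc(12) -> d = 21; heap: [0-6 ALLOC][7-20 ALLOC][21-32 ALLOC][33-46 FREE]
Op 6: e = malloc(6) -> e = 33; heap: [0-6 ALLOC][7-20 ALLOC][21-32 ALLOC][33-38 ALLOC][39-46 FREE]
Op 7: free(c) -> (freed c); heap: [0-6 ALLOC][7-20 FREE][21-32 ALLOC][33-38 ALLOC][39-46 FREE]
Op 8: d = realloc(d, 18) -> NULL (d unchanged); heap: [0-6 ALLOC][7-20 FREE][21-32 ALLOC][33-38 ALLOC][39-46 FREE]
free(e): e = 33 -> block [33-38 ALLOC]; mark free, coalesce with adjacent free neighbors -> [0-6 ALLOC][7-20 FREE][21-32 ALLOC][33-46 FREE]

Answer: [0-6 ALLOC][7-20 FREE][21-32 ALLOC][33-46 FREE]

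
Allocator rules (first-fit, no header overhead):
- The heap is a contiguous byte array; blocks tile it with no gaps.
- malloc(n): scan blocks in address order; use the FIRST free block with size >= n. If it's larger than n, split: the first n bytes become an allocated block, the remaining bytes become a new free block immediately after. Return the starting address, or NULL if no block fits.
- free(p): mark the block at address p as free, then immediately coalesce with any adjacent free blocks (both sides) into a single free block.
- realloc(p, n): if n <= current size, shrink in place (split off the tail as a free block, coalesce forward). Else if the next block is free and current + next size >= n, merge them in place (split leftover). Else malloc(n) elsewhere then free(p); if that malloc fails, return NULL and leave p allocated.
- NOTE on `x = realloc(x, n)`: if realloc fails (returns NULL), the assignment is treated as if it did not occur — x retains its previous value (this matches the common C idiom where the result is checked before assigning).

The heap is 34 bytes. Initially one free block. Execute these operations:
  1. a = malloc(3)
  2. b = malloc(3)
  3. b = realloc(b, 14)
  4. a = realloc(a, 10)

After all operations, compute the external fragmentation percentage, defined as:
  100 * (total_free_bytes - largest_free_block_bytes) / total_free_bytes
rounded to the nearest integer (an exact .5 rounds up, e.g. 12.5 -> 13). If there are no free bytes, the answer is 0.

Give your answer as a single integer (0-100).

Op 1: a = malloc(3) -> a = 0; heap: [0-2 ALLOC][3-33 FREE]
Op 2: b = malloc(3) -> b = 3; heap: [0-2 ALLOC][3-5 ALLOC][6-33 FREE]
Op 3: b = realloc(b, 14) -> b = 3; heap: [0-2 ALLOC][3-16 ALLOC][17-33 FREE]
Op 4: a = realloc(a, 10) -> a = 17; heap: [0-2 FREE][3-16 ALLOC][17-26 ALLOC][27-33 FREE]
Free blocks: [3 7] total_free=10 largest=7 -> 100*(10-7)/10 = 300/10 = 30

Answer: 30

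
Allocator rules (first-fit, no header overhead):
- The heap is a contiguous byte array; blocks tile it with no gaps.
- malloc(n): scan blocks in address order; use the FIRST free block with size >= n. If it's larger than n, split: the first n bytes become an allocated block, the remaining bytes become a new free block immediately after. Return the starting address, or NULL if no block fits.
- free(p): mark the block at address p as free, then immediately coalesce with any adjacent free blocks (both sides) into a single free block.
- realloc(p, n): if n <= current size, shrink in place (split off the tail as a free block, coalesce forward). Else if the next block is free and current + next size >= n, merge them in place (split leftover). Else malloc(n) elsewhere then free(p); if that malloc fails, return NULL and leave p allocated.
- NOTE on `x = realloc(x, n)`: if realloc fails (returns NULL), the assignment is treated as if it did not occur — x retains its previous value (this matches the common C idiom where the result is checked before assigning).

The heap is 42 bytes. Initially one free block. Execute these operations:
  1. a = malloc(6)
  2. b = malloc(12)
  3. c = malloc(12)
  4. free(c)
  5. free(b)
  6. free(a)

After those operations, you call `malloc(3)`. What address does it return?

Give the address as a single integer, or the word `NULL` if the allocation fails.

Answer: 0

Derivation:
Op 1: a = malloc(6) -> a = 0; heap: [0-5 ALLOC][6-41 FREE]
Op 2: b = malloc(12) -> b = 6; heap: [0-5 ALLOC][6-17 ALLOC][18-41 FREE]
Op 3: c = malloc(12) -> c = 18; heap: [0-5 ALLOC][6-17 ALLOC][18-29 ALLOC][30-41 FREE]
Op 4: free(c) -> (freed c); heap: [0-5 ALLOC][6-17 ALLOC][18-41 FREE]
Op 5: free(b) -> (freed b); heap: [0-5 ALLOC][6-41 FREE]
Op 6: free(a) -> (freed a); heap: [0-41 FREE]
malloc(3): first-fit scan over [0-41 FREE] -> 0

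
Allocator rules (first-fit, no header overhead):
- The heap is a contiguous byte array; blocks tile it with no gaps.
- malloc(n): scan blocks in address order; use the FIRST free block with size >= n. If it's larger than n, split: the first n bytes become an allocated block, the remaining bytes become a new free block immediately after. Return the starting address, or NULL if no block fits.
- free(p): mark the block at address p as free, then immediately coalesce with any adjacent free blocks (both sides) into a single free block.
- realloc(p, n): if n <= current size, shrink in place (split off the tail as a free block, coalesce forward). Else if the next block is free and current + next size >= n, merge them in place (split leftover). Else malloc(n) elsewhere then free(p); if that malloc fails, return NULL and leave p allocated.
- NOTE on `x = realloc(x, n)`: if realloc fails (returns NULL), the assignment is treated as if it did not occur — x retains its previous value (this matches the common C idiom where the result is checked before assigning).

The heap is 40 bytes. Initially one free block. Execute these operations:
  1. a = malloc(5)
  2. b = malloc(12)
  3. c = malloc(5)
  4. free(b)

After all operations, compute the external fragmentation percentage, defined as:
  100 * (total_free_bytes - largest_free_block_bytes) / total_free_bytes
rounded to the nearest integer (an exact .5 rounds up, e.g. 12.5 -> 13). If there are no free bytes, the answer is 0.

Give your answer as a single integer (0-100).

Op 1: a = malloc(5) -> a = 0; heap: [0-4 ALLOC][5-39 FREE]
Op 2: b = malloc(12) -> b = 5; heap: [0-4 ALLOC][5-16 ALLOC][17-39 FREE]
Op 3: c = malloc(5) -> c = 17; heap: [0-4 ALLOC][5-16 ALLOC][17-21 ALLOC][22-39 FREE]
Op 4: free(b) -> (freed b); heap: [0-4 ALLOC][5-16 FREE][17-21 ALLOC][22-39 FREE]
Free blocks: [12 18] total_free=30 largest=18 -> 100*(30-18)/30 = 1200/30 = 40

Answer: 40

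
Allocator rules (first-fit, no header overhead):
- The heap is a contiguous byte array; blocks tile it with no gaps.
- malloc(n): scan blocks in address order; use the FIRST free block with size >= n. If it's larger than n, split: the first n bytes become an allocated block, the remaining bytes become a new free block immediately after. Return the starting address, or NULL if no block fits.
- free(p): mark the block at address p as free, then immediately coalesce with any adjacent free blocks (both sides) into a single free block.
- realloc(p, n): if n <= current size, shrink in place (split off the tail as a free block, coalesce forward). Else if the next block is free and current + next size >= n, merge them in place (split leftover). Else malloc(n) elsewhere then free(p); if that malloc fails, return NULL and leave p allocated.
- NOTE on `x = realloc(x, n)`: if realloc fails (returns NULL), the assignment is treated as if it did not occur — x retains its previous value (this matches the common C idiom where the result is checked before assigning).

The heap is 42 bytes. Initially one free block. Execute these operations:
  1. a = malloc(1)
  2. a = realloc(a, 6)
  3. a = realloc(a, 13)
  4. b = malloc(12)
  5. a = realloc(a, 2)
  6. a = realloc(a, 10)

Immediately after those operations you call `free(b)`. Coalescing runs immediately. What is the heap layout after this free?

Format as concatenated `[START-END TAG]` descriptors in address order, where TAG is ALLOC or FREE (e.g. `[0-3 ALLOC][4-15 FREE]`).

Op 1: a = malloc(1) -> a = 0; heap: [0-0 ALLOC][1-41 FREE]
Op 2: a = realloc(a, 6) -> a = 0; heap: [0-5 ALLOC][6-41 FREE]
Op 3: a = realloc(a, 13) -> a = 0; heap: [0-12 ALLOC][13-41 FREE]
Op 4: b = malloc(12) -> b = 13; heap: [0-12 ALLOC][13-24 ALLOC][25-41 FREE]
Op 5: a = realloc(a, 2) -> a = 0; heap: [0-1 ALLOC][2-12 FREE][13-24 ALLOC][25-41 FREE]
Op 6: a = realloc(a, 10) -> a = 0; heap: [0-9 ALLOC][10-12 FREE][13-24 ALLOC][25-41 FREE]
free(b): b = 13 -> block [13-24 ALLOC]; mark free, coalesce with adjacent free neighbors -> [0-9 ALLOC][10-41 FREE]

Answer: [0-9 ALLOC][10-41 FREE]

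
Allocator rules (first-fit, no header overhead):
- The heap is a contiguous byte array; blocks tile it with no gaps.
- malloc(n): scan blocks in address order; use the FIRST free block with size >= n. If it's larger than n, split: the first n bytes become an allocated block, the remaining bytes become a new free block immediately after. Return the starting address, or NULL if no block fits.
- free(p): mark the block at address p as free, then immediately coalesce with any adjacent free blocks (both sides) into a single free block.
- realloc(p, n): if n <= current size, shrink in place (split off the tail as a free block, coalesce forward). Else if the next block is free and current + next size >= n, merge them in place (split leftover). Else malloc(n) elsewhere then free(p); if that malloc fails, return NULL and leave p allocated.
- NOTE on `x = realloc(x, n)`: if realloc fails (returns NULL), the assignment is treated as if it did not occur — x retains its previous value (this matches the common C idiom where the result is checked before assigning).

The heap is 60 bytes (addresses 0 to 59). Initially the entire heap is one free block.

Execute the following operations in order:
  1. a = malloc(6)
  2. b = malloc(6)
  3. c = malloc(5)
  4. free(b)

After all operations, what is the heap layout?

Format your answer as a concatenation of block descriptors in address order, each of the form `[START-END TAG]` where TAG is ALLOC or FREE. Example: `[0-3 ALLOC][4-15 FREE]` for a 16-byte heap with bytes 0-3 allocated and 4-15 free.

Answer: [0-5 ALLOC][6-11 FREE][12-16 ALLOC][17-59 FREE]

Derivation:
Op 1: a = malloc(6) -> a = 0; heap: [0-5 ALLOC][6-59 FREE]
Op 2: b = malloc(6) -> b = 6; heap: [0-5 ALLOC][6-11 ALLOC][12-59 FREE]
Op 3: c = malloc(5) -> c = 12; heap: [0-5 ALLOC][6-11 ALLOC][12-16 ALLOC][17-59 FREE]
Op 4: free(b) -> (freed b); heap: [0-5 ALLOC][6-11 FREE][12-16 ALLOC][17-59 FREE]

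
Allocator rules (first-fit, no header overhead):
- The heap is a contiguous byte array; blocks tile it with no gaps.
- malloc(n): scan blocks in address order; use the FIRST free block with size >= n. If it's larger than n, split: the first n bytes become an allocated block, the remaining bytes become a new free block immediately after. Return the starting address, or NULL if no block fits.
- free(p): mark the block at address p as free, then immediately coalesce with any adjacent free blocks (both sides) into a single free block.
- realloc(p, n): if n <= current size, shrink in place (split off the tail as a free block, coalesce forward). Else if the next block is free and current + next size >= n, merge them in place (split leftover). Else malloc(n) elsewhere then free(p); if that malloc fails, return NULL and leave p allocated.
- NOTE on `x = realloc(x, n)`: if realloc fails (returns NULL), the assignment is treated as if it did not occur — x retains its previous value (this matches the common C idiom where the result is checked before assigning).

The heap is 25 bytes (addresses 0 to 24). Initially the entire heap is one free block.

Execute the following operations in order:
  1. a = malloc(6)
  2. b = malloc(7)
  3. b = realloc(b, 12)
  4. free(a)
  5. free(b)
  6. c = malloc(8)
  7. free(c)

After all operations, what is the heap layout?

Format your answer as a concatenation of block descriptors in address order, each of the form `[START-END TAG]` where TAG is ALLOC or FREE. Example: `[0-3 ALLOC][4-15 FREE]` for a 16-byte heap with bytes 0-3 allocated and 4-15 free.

Answer: [0-24 FREE]

Derivation:
Op 1: a = malloc(6) -> a = 0; heap: [0-5 ALLOC][6-24 FREE]
Op 2: b = malloc(7) -> b = 6; heap: [0-5 ALLOC][6-12 ALLOC][13-24 FREE]
Op 3: b = realloc(b, 12) -> b = 6; heap: [0-5 ALLOC][6-17 ALLOC][18-24 FREE]
Op 4: free(a) -> (freed a); heap: [0-5 FREE][6-17 ALLOC][18-24 FREE]
Op 5: free(b) -> (freed b); heap: [0-24 FREE]
Op 6: c = malloc(8) -> c = 0; heap: [0-7 ALLOC][8-24 FREE]
Op 7: free(c) -> (freed c); heap: [0-24 FREE]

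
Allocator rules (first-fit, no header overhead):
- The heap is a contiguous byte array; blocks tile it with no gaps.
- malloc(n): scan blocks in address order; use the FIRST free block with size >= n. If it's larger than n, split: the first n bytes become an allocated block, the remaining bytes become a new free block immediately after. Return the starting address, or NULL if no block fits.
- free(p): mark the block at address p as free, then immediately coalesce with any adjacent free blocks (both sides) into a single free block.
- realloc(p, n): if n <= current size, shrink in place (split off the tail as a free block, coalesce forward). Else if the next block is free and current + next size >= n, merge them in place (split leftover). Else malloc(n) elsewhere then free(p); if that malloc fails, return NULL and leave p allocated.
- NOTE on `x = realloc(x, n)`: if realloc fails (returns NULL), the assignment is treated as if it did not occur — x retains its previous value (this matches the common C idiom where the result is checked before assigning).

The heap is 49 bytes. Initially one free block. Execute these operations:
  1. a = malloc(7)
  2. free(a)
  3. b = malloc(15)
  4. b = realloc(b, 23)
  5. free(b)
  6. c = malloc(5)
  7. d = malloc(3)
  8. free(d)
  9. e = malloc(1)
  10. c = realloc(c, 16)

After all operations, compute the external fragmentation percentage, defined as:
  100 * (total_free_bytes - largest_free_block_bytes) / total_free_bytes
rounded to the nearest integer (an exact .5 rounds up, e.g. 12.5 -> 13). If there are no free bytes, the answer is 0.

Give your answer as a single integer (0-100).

Op 1: a = malloc(7) -> a = 0; heap: [0-6 ALLOC][7-48 FREE]
Op 2: free(a) -> (freed a); heap: [0-48 FREE]
Op 3: b = malloc(15) -> b = 0; heap: [0-14 ALLOC][15-48 FREE]
Op 4: b = realloc(b, 23) -> b = 0; heap: [0-22 ALLOC][23-48 FREE]
Op 5: free(b) -> (freed b); heap: [0-48 FREE]
Op 6: c = malloc(5) -> c = 0; heap: [0-4 ALLOC][5-48 FREE]
Op 7: d = malloc(3) -> d = 5; heap: [0-4 ALLOC][5-7 ALLOC][8-48 FREE]
Op 8: free(d) -> (freed d); heap: [0-4 ALLOC][5-48 FREE]
Op 9: e = malloc(1) -> e = 5; heap: [0-4 ALLOC][5-5 ALLOC][6-48 FREE]
Op 10: c = realloc(c, 16) -> c = 6; heap: [0-4 FREE][5-5 ALLOC][6-21 ALLOC][22-48 FREE]
Free blocks: [5 27] total_free=32 largest=27 -> 100*(32-27)/32 = 500/32 = 15.625 -> rounds to 16

Answer: 16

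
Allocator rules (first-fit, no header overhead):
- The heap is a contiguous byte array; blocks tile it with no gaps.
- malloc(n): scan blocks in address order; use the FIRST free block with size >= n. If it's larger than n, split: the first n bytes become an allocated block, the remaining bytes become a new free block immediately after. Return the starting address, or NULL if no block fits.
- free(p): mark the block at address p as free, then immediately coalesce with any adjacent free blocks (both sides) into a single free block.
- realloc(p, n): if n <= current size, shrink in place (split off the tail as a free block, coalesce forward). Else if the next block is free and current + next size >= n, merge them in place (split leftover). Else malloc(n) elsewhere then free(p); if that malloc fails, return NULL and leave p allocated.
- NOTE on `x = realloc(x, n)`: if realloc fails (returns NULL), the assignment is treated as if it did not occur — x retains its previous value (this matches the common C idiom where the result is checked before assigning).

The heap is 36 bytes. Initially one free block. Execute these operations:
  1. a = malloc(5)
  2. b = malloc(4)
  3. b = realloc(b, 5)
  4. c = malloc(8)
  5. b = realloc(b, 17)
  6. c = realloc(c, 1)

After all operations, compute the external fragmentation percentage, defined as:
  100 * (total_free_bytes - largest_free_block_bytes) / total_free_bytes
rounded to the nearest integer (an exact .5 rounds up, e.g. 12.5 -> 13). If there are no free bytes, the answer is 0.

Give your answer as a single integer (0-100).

Answer: 46

Derivation:
Op 1: a = malloc(5) -> a = 0; heap: [0-4 ALLOC][5-35 FREE]
Op 2: b = malloc(4) -> b = 5; heap: [0-4 ALLOC][5-8 ALLOC][9-35 FREE]
Op 3: b = realloc(b, 5) -> b = 5; heap: [0-4 ALLOC][5-9 ALLOC][10-35 FREE]
Op 4: c = malloc(8) -> c = 10; heap: [0-4 ALLOC][5-9 ALLOC][10-17 ALLOC][18-35 FREE]
Op 5: b = realloc(b, 17) -> b = 18; heap: [0-4 ALLOC][5-9 FREE][10-17 ALLOC][18-34 ALLOC][35-35 FREE]
Op 6: c = realloc(c, 1) -> c = 10; heap: [0-4 ALLOC][5-9 FREE][10-10 ALLOC][11-17 FREE][18-34 ALLOC][35-35 FREE]
Free blocks: [5 7 1] total_free=13 largest=7 -> 100*(13-7)/13 = 600/13 ≈ 46.154 -> rounds to 46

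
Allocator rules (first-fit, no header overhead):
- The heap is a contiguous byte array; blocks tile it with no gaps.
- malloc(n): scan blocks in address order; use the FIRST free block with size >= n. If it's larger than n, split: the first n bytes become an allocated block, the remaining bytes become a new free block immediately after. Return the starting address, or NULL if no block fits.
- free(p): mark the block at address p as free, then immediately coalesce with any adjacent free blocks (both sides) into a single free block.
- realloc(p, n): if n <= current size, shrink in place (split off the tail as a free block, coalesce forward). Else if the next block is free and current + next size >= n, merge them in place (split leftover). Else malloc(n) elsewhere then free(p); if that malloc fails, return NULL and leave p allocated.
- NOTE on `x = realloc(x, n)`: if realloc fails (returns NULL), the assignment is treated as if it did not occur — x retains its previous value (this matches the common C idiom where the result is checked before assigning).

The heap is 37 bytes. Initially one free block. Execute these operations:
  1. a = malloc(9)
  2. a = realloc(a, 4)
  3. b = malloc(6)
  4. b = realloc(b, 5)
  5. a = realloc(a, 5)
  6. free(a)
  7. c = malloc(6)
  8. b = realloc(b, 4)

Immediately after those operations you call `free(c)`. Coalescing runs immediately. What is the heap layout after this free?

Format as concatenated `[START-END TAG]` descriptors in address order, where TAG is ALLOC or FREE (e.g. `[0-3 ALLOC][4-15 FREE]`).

Op 1: a = malloc(9) -> a = 0; heap: [0-8 ALLOC][9-36 FREE]
Op 2: a = realloc(a, 4) -> a = 0; heap: [0-3 ALLOC][4-36 FREE]
Op 3: b = malloc(6) -> b = 4; heap: [0-3 ALLOC][4-9 ALLOC][10-36 FREE]
Op 4: b = realloc(b, 5) -> b = 4; heap: [0-3 ALLOC][4-8 ALLOC][9-36 FREE]
Op 5: a = realloc(a, 5) -> a = 9; heap: [0-3 FREE][4-8 ALLOC][9-13 ALLOC][14-36 FREE]
Op 6: free(a) -> (freed a); heap: [0-3 FREE][4-8 ALLOC][9-36 FREE]
Op 7: c = malloc(6) -> c = 9; heap: [0-3 FREE][4-8 ALLOC][9-14 ALLOC][15-36 FREE]
Op 8: b = realloc(b, 4) -> b = 4; heap: [0-3 FREE][4-7 ALLOC][8-8 FREE][9-14 ALLOC][15-36 FREE]
free(c): c = 9 -> block [9-14 ALLOC]; mark free, coalesce with adjacent free neighbors -> [0-3 FREE][4-7 ALLOC][8-36 FREE]

Answer: [0-3 FREE][4-7 ALLOC][8-36 FREE]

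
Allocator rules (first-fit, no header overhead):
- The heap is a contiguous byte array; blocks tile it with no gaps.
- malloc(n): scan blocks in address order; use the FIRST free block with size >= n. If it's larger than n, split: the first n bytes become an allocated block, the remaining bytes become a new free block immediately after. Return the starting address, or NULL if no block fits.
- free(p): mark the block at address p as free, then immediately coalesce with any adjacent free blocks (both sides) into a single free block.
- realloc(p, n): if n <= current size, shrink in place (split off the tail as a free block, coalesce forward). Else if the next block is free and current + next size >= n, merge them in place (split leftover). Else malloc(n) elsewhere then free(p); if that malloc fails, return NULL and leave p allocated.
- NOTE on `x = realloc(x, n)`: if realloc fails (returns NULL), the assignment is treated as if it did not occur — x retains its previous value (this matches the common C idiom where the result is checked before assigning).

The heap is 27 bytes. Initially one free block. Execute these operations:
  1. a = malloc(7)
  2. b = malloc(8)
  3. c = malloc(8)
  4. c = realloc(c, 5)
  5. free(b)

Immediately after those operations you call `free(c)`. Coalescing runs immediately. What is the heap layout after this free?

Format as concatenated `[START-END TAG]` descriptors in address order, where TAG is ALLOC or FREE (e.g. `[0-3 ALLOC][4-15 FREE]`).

Op 1: a = malloc(7) -> a = 0; heap: [0-6 ALLOC][7-26 FREE]
Op 2: b = malloc(8) -> b = 7; heap: [0-6 ALLOC][7-14 ALLOC][15-26 FREE]
Op 3: c = malloc(8) -> c = 15; heap: [0-6 ALLOC][7-14 ALLOC][15-22 ALLOC][23-26 FREE]
Op 4: c = realloc(c, 5) -> c = 15; heap: [0-6 ALLOC][7-14 ALLOC][15-19 ALLOC][20-26 FREE]
Op 5: free(b) -> (freed b); heap: [0-6 ALLOC][7-14 FREE][15-19 ALLOC][20-26 FREE]
free(c): c = 15 -> block [15-19 ALLOC]; mark free, coalesce with adjacent free neighbors -> [0-6 ALLOC][7-26 FREE]

Answer: [0-6 ALLOC][7-26 FREE]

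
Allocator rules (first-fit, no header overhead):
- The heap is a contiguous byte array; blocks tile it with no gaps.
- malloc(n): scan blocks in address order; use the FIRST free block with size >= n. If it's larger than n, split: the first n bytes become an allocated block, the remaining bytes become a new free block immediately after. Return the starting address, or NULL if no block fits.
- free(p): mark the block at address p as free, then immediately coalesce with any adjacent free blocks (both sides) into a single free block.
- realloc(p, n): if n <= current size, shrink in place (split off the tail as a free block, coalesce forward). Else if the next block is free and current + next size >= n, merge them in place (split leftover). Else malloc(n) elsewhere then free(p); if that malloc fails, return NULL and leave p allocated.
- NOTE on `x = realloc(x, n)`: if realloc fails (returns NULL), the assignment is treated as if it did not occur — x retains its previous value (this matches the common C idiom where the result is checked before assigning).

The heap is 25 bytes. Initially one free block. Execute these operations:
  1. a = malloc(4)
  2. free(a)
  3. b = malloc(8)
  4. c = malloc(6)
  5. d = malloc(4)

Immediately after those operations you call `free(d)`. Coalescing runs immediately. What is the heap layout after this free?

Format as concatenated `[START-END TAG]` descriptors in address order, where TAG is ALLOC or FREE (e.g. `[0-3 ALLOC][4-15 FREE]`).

Answer: [0-7 ALLOC][8-13 ALLOC][14-24 FREE]

Derivation:
Op 1: a = malloc(4) -> a = 0; heap: [0-3 ALLOC][4-24 FREE]
Op 2: free(a) -> (freed a); heap: [0-24 FREE]
Op 3: b = malloc(8) -> b = 0; heap: [0-7 ALLOC][8-24 FREE]
Op 4: c = malloc(6) -> c = 8; heap: [0-7 ALLOC][8-13 ALLOC][14-24 FREE]
Op 5: d = malloc(4) -> d = 14; heap: [0-7 ALLOC][8-13 ALLOC][14-17 ALLOC][18-24 FREE]
free(d): d = 14 -> block [14-17 ALLOC]; mark free, coalesce with adjacent free neighbors -> [0-7 ALLOC][8-13 ALLOC][14-24 FREE]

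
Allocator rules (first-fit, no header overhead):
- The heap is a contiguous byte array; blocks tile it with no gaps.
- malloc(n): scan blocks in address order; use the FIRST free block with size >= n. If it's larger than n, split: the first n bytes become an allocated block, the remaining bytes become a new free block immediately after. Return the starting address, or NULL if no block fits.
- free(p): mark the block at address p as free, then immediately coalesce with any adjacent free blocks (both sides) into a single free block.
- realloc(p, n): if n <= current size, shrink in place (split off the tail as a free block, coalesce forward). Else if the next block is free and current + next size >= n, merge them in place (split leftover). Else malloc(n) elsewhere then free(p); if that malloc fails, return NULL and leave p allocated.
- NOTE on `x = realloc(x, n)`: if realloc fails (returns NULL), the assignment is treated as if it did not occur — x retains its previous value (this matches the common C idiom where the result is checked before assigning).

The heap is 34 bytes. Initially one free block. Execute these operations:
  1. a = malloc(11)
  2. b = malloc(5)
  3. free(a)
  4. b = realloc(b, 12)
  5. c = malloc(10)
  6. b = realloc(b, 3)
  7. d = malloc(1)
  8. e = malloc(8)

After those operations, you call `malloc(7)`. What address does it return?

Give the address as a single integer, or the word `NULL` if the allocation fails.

Op 1: a = malloc(11) -> a = 0; heap: [0-10 ALLOC][11-33 FREE]
Op 2: b = malloc(5) -> b = 11; heap: [0-10 ALLOC][11-15 ALLOC][16-33 FREE]
Op 3: free(a) -> (freed a); heap: [0-10 FREE][11-15 ALLOC][16-33 FREE]
Op 4: b = realloc(b, 12) -> b = 11; heap: [0-10 FREE][11-22 ALLOC][23-33 FREE]
Op 5: c = malloc(10) -> c = 0; heap: [0-9 ALLOC][10-10 FREE][11-22 ALLOC][23-33 FREE]
Op 6: b = realloc(b, 3) -> b = 11; heap: [0-9 ALLOC][10-10 FREE][11-13 ALLOC][14-33 FREE]
Op 7: d = malloc(1) -> d = 10; heap: [0-9 ALLOC][10-10 ALLOC][11-13 ALLOC][14-33 FREE]
Op 8: e = malloc(8) -> e = 14; heap: [0-9 ALLOC][10-10 ALLOC][11-13 ALLOC][14-21 ALLOC][22-33 FREE]
malloc(7): first-fit scan over [0-9 ALLOC][10-10 ALLOC][11-13 ALLOC][14-21 ALLOC][22-33 FREE] -> 22

Answer: 22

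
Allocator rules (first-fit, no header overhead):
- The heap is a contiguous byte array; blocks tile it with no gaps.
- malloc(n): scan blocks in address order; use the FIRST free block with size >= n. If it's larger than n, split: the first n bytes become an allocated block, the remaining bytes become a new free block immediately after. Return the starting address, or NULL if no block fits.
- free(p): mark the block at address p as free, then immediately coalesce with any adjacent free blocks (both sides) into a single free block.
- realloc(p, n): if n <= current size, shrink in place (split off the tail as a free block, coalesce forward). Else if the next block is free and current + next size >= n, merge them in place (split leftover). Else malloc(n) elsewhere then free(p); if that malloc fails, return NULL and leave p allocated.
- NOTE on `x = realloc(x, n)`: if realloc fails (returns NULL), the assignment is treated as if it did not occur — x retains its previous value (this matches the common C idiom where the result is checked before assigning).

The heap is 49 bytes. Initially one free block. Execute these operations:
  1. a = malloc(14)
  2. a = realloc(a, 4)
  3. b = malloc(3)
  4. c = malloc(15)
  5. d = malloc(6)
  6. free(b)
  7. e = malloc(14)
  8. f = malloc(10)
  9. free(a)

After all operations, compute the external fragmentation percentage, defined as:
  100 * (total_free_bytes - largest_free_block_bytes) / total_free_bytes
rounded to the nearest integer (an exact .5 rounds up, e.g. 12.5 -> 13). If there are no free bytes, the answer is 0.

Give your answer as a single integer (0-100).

Answer: 50

Derivation:
Op 1: a = malloc(14) -> a = 0; heap: [0-13 ALLOC][14-48 FREE]
Op 2: a = realloc(a, 4) -> a = 0; heap: [0-3 ALLOC][4-48 FREE]
Op 3: b = malloc(3) -> b = 4; heap: [0-3 ALLOC][4-6 ALLOC][7-48 FREE]
Op 4: c = malloc(15) -> c = 7; heap: [0-3 ALLOC][4-6 ALLOC][7-21 ALLOC][22-48 FREE]
Op 5: d = malloc(6) -> d = 22; heap: [0-3 ALLOC][4-6 ALLOC][7-21 ALLOC][22-27 ALLOC][28-48 FREE]
Op 6: free(b) -> (freed b); heap: [0-3 ALLOC][4-6 FREE][7-21 ALLOC][22-27 ALLOC][28-48 FREE]
Op 7: e = malloc(14) -> e = 28; heap: [0-3 ALLOC][4-6 FREE][7-21 ALLOC][22-27 ALLOC][28-41 ALLOC][42-48 FREE]
Op 8: f = malloc(10) -> f = NULL; heap: [0-3 ALLOC][4-6 FREE][7-21 ALLOC][22-27 ALLOC][28-41 ALLOC][42-48 FREE]
Op 9: free(a) -> (freed a); heap: [0-6 FREE][7-21 ALLOC][22-27 ALLOC][28-41 ALLOC][42-48 FREE]
Free blocks: [7 7] total_free=14 largest=7 -> 100*(14-7)/14 = 700/14 = 50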